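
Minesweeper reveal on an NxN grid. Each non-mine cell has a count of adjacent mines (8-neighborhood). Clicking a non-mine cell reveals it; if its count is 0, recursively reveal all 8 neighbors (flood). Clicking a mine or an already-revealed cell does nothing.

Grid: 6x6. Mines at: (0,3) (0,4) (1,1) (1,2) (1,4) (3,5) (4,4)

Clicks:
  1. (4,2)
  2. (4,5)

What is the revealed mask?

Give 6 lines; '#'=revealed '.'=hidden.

Click 1 (4,2) count=0: revealed 16 new [(2,0) (2,1) (2,2) (2,3) (3,0) (3,1) (3,2) (3,3) (4,0) (4,1) (4,2) (4,3) (5,0) (5,1) (5,2) (5,3)] -> total=16
Click 2 (4,5) count=2: revealed 1 new [(4,5)] -> total=17

Answer: ......
......
####..
####..
####.#
####..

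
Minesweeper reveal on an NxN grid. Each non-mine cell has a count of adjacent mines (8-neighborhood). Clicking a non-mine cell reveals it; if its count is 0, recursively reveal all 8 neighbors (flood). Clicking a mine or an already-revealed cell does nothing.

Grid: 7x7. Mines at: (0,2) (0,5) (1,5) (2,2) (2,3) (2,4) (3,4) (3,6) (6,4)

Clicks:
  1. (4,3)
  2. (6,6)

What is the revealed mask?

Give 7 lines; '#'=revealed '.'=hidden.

Answer: .......
.......
.......
.......
...#.##
.....##
.....##

Derivation:
Click 1 (4,3) count=1: revealed 1 new [(4,3)] -> total=1
Click 2 (6,6) count=0: revealed 6 new [(4,5) (4,6) (5,5) (5,6) (6,5) (6,6)] -> total=7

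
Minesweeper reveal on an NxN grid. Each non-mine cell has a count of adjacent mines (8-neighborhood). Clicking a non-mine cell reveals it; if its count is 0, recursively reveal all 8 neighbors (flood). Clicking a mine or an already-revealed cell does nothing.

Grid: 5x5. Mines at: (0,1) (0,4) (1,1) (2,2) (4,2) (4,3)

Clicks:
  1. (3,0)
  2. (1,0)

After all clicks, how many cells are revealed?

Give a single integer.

Answer: 7

Derivation:
Click 1 (3,0) count=0: revealed 6 new [(2,0) (2,1) (3,0) (3,1) (4,0) (4,1)] -> total=6
Click 2 (1,0) count=2: revealed 1 new [(1,0)] -> total=7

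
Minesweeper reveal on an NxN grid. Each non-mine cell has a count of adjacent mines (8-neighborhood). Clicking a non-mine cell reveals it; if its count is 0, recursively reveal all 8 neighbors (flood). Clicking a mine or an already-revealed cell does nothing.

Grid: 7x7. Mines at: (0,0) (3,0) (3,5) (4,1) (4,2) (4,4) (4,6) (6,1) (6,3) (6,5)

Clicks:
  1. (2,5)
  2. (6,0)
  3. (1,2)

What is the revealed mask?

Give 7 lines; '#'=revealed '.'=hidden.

Answer: .######
.######
.######
.####..
.......
.......
#......

Derivation:
Click 1 (2,5) count=1: revealed 1 new [(2,5)] -> total=1
Click 2 (6,0) count=1: revealed 1 new [(6,0)] -> total=2
Click 3 (1,2) count=0: revealed 21 new [(0,1) (0,2) (0,3) (0,4) (0,5) (0,6) (1,1) (1,2) (1,3) (1,4) (1,5) (1,6) (2,1) (2,2) (2,3) (2,4) (2,6) (3,1) (3,2) (3,3) (3,4)] -> total=23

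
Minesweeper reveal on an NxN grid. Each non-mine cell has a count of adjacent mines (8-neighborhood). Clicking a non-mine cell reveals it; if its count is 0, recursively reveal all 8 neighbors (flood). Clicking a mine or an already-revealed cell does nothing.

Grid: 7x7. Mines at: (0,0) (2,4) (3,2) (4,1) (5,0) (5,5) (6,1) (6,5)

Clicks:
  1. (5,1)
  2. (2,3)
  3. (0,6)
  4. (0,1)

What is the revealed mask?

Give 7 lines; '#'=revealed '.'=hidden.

Click 1 (5,1) count=3: revealed 1 new [(5,1)] -> total=1
Click 2 (2,3) count=2: revealed 1 new [(2,3)] -> total=2
Click 3 (0,6) count=0: revealed 20 new [(0,1) (0,2) (0,3) (0,4) (0,5) (0,6) (1,1) (1,2) (1,3) (1,4) (1,5) (1,6) (2,1) (2,2) (2,5) (2,6) (3,5) (3,6) (4,5) (4,6)] -> total=22
Click 4 (0,1) count=1: revealed 0 new [(none)] -> total=22

Answer: .######
.######
.###.##
.....##
.....##
.#.....
.......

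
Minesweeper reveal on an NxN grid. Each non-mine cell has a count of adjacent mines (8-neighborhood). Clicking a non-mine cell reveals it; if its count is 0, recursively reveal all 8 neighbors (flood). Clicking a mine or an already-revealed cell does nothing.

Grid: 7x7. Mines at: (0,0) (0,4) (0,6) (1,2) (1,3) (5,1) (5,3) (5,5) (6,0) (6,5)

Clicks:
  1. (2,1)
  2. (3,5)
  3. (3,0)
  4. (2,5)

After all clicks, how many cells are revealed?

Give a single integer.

Answer: 26

Derivation:
Click 1 (2,1) count=1: revealed 1 new [(2,1)] -> total=1
Click 2 (3,5) count=0: revealed 25 new [(1,0) (1,1) (1,4) (1,5) (1,6) (2,0) (2,2) (2,3) (2,4) (2,5) (2,6) (3,0) (3,1) (3,2) (3,3) (3,4) (3,5) (3,6) (4,0) (4,1) (4,2) (4,3) (4,4) (4,5) (4,6)] -> total=26
Click 3 (3,0) count=0: revealed 0 new [(none)] -> total=26
Click 4 (2,5) count=0: revealed 0 new [(none)] -> total=26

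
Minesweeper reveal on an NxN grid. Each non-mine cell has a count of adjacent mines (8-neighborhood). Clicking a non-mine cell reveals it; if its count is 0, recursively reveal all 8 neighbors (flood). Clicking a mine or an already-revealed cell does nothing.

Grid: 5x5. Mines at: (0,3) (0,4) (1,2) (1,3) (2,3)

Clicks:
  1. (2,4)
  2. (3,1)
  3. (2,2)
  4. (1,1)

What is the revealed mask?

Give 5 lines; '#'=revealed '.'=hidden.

Answer: ##...
##...
###.#
#####
#####

Derivation:
Click 1 (2,4) count=2: revealed 1 new [(2,4)] -> total=1
Click 2 (3,1) count=0: revealed 17 new [(0,0) (0,1) (1,0) (1,1) (2,0) (2,1) (2,2) (3,0) (3,1) (3,2) (3,3) (3,4) (4,0) (4,1) (4,2) (4,3) (4,4)] -> total=18
Click 3 (2,2) count=3: revealed 0 new [(none)] -> total=18
Click 4 (1,1) count=1: revealed 0 new [(none)] -> total=18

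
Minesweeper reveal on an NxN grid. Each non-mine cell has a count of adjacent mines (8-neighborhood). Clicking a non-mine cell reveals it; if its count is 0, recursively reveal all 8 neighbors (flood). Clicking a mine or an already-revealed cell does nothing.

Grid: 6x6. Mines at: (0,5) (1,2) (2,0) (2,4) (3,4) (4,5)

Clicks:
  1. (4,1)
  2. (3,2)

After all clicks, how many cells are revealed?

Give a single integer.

Answer: 17

Derivation:
Click 1 (4,1) count=0: revealed 17 new [(2,1) (2,2) (2,3) (3,0) (3,1) (3,2) (3,3) (4,0) (4,1) (4,2) (4,3) (4,4) (5,0) (5,1) (5,2) (5,3) (5,4)] -> total=17
Click 2 (3,2) count=0: revealed 0 new [(none)] -> total=17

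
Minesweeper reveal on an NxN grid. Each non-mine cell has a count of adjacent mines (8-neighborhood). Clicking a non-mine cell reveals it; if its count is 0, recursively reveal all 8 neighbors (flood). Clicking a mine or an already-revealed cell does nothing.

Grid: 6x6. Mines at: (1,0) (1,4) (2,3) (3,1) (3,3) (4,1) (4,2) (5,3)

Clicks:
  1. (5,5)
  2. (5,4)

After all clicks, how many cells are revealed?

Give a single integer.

Click 1 (5,5) count=0: revealed 8 new [(2,4) (2,5) (3,4) (3,5) (4,4) (4,5) (5,4) (5,5)] -> total=8
Click 2 (5,4) count=1: revealed 0 new [(none)] -> total=8

Answer: 8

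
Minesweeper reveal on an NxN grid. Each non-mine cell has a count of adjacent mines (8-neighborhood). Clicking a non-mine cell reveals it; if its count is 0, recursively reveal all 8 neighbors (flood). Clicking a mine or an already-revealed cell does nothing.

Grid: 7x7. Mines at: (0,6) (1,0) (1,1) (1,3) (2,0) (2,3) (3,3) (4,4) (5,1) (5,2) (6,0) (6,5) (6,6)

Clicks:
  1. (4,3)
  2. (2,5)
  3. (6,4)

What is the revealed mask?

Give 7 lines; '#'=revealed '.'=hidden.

Click 1 (4,3) count=3: revealed 1 new [(4,3)] -> total=1
Click 2 (2,5) count=0: revealed 13 new [(1,4) (1,5) (1,6) (2,4) (2,5) (2,6) (3,4) (3,5) (3,6) (4,5) (4,6) (5,5) (5,6)] -> total=14
Click 3 (6,4) count=1: revealed 1 new [(6,4)] -> total=15

Answer: .......
....###
....###
....###
...#.##
.....##
....#..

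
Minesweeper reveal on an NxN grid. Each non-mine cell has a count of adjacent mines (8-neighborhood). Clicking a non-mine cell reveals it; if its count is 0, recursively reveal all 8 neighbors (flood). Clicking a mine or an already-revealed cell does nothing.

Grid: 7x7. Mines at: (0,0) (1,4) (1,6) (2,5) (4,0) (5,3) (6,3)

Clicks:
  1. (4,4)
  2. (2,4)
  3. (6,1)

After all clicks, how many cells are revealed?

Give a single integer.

Click 1 (4,4) count=1: revealed 1 new [(4,4)] -> total=1
Click 2 (2,4) count=2: revealed 1 new [(2,4)] -> total=2
Click 3 (6,1) count=0: revealed 6 new [(5,0) (5,1) (5,2) (6,0) (6,1) (6,2)] -> total=8

Answer: 8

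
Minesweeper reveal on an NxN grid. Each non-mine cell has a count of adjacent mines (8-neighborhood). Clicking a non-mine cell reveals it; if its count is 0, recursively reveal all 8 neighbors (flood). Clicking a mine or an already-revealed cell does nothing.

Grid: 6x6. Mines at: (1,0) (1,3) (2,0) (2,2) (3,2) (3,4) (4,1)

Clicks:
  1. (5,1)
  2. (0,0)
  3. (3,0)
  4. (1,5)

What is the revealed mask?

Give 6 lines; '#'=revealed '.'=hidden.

Click 1 (5,1) count=1: revealed 1 new [(5,1)] -> total=1
Click 2 (0,0) count=1: revealed 1 new [(0,0)] -> total=2
Click 3 (3,0) count=2: revealed 1 new [(3,0)] -> total=3
Click 4 (1,5) count=0: revealed 6 new [(0,4) (0,5) (1,4) (1,5) (2,4) (2,5)] -> total=9

Answer: #...##
....##
....##
#.....
......
.#....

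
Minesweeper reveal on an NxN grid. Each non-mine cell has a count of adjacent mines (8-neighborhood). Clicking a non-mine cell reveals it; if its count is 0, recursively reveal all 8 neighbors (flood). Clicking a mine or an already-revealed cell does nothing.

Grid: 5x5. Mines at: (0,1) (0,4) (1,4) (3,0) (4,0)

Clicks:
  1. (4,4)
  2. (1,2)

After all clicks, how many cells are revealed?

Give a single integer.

Answer: 15

Derivation:
Click 1 (4,4) count=0: revealed 15 new [(1,1) (1,2) (1,3) (2,1) (2,2) (2,3) (2,4) (3,1) (3,2) (3,3) (3,4) (4,1) (4,2) (4,3) (4,4)] -> total=15
Click 2 (1,2) count=1: revealed 0 new [(none)] -> total=15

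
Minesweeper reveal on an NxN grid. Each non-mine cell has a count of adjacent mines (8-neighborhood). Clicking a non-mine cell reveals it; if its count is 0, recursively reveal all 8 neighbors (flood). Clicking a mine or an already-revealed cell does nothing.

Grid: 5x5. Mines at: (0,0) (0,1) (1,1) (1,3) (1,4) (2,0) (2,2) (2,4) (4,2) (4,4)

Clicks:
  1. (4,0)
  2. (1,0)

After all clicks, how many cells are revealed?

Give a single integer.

Answer: 5

Derivation:
Click 1 (4,0) count=0: revealed 4 new [(3,0) (3,1) (4,0) (4,1)] -> total=4
Click 2 (1,0) count=4: revealed 1 new [(1,0)] -> total=5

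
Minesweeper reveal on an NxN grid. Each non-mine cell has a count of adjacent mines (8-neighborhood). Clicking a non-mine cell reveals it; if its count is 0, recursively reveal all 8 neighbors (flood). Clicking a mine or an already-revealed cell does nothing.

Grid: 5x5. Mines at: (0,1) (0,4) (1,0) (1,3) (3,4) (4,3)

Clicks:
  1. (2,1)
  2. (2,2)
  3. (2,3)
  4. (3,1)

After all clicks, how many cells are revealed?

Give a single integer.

Answer: 10

Derivation:
Click 1 (2,1) count=1: revealed 1 new [(2,1)] -> total=1
Click 2 (2,2) count=1: revealed 1 new [(2,2)] -> total=2
Click 3 (2,3) count=2: revealed 1 new [(2,3)] -> total=3
Click 4 (3,1) count=0: revealed 7 new [(2,0) (3,0) (3,1) (3,2) (4,0) (4,1) (4,2)] -> total=10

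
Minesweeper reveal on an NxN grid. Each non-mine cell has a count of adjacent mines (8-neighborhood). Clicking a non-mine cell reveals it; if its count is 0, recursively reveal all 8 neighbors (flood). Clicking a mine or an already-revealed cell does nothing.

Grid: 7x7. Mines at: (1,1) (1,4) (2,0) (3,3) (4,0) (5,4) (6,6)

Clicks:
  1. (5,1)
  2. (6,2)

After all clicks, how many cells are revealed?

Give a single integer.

Answer: 11

Derivation:
Click 1 (5,1) count=1: revealed 1 new [(5,1)] -> total=1
Click 2 (6,2) count=0: revealed 10 new [(4,1) (4,2) (4,3) (5,0) (5,2) (5,3) (6,0) (6,1) (6,2) (6,3)] -> total=11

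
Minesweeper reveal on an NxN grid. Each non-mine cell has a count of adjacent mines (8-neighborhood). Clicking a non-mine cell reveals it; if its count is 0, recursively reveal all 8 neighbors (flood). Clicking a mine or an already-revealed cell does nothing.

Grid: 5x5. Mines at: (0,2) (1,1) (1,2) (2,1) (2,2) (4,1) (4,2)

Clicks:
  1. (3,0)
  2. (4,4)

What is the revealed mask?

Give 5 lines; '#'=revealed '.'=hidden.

Click 1 (3,0) count=2: revealed 1 new [(3,0)] -> total=1
Click 2 (4,4) count=0: revealed 10 new [(0,3) (0,4) (1,3) (1,4) (2,3) (2,4) (3,3) (3,4) (4,3) (4,4)] -> total=11

Answer: ...##
...##
...##
#..##
...##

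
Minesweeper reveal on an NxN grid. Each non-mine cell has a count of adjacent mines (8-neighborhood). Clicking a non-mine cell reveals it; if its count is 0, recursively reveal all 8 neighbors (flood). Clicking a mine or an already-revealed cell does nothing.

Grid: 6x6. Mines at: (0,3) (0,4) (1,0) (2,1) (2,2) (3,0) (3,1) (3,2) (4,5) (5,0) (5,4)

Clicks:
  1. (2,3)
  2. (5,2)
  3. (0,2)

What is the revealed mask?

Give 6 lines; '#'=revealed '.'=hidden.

Click 1 (2,3) count=2: revealed 1 new [(2,3)] -> total=1
Click 2 (5,2) count=0: revealed 6 new [(4,1) (4,2) (4,3) (5,1) (5,2) (5,3)] -> total=7
Click 3 (0,2) count=1: revealed 1 new [(0,2)] -> total=8

Answer: ..#...
......
...#..
......
.###..
.###..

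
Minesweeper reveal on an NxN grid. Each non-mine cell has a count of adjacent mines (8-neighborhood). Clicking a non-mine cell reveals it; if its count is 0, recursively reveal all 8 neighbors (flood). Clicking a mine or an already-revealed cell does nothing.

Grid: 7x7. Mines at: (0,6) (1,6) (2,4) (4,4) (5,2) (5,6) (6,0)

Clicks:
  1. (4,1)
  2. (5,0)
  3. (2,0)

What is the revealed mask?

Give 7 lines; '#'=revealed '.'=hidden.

Answer: ######.
######.
####...
####...
####...
##.....
.......

Derivation:
Click 1 (4,1) count=1: revealed 1 new [(4,1)] -> total=1
Click 2 (5,0) count=1: revealed 1 new [(5,0)] -> total=2
Click 3 (2,0) count=0: revealed 24 new [(0,0) (0,1) (0,2) (0,3) (0,4) (0,5) (1,0) (1,1) (1,2) (1,3) (1,4) (1,5) (2,0) (2,1) (2,2) (2,3) (3,0) (3,1) (3,2) (3,3) (4,0) (4,2) (4,3) (5,1)] -> total=26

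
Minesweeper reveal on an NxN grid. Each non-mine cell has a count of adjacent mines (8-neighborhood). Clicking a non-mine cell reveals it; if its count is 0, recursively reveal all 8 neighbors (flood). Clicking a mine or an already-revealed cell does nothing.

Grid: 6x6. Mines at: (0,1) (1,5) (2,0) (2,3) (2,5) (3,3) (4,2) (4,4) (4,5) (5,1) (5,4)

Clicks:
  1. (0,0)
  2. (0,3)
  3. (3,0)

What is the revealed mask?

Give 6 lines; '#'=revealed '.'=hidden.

Click 1 (0,0) count=1: revealed 1 new [(0,0)] -> total=1
Click 2 (0,3) count=0: revealed 6 new [(0,2) (0,3) (0,4) (1,2) (1,3) (1,4)] -> total=7
Click 3 (3,0) count=1: revealed 1 new [(3,0)] -> total=8

Answer: #.###.
..###.
......
#.....
......
......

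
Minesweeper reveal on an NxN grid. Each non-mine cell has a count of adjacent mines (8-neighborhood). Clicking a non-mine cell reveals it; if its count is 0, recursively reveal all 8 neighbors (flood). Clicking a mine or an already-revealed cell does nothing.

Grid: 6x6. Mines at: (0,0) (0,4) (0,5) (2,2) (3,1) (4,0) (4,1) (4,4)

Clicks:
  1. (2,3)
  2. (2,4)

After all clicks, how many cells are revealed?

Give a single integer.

Click 1 (2,3) count=1: revealed 1 new [(2,3)] -> total=1
Click 2 (2,4) count=0: revealed 8 new [(1,3) (1,4) (1,5) (2,4) (2,5) (3,3) (3,4) (3,5)] -> total=9

Answer: 9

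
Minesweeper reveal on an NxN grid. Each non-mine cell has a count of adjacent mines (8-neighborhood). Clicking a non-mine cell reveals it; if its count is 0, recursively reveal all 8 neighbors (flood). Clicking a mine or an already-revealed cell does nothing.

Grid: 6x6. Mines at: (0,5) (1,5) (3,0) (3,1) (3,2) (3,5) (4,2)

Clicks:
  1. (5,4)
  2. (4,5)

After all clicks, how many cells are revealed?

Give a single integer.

Answer: 6

Derivation:
Click 1 (5,4) count=0: revealed 6 new [(4,3) (4,4) (4,5) (5,3) (5,4) (5,5)] -> total=6
Click 2 (4,5) count=1: revealed 0 new [(none)] -> total=6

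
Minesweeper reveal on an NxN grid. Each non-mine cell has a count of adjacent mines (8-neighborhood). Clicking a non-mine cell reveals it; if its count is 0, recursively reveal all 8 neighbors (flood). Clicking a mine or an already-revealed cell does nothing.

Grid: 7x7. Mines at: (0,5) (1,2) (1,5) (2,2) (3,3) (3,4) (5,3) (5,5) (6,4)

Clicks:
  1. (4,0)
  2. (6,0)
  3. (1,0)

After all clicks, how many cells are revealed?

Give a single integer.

Answer: 18

Derivation:
Click 1 (4,0) count=0: revealed 18 new [(0,0) (0,1) (1,0) (1,1) (2,0) (2,1) (3,0) (3,1) (3,2) (4,0) (4,1) (4,2) (5,0) (5,1) (5,2) (6,0) (6,1) (6,2)] -> total=18
Click 2 (6,0) count=0: revealed 0 new [(none)] -> total=18
Click 3 (1,0) count=0: revealed 0 new [(none)] -> total=18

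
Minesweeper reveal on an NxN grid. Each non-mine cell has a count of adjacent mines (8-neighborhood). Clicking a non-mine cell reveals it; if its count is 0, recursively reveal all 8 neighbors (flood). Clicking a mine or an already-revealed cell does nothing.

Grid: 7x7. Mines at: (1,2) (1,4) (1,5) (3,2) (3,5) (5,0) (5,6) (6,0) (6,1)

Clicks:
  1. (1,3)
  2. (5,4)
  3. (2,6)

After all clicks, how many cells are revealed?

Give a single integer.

Click 1 (1,3) count=2: revealed 1 new [(1,3)] -> total=1
Click 2 (5,4) count=0: revealed 12 new [(4,2) (4,3) (4,4) (4,5) (5,2) (5,3) (5,4) (5,5) (6,2) (6,3) (6,4) (6,5)] -> total=13
Click 3 (2,6) count=2: revealed 1 new [(2,6)] -> total=14

Answer: 14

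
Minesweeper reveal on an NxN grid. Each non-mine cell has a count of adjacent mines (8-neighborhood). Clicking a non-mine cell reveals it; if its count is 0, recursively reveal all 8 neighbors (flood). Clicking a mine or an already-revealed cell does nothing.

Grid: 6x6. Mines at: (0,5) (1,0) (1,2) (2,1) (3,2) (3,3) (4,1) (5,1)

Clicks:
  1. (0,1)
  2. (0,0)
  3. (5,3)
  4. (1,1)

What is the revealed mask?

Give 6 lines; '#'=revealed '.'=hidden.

Click 1 (0,1) count=2: revealed 1 new [(0,1)] -> total=1
Click 2 (0,0) count=1: revealed 1 new [(0,0)] -> total=2
Click 3 (5,3) count=0: revealed 14 new [(1,4) (1,5) (2,4) (2,5) (3,4) (3,5) (4,2) (4,3) (4,4) (4,5) (5,2) (5,3) (5,4) (5,5)] -> total=16
Click 4 (1,1) count=3: revealed 1 new [(1,1)] -> total=17

Answer: ##....
.#..##
....##
....##
..####
..####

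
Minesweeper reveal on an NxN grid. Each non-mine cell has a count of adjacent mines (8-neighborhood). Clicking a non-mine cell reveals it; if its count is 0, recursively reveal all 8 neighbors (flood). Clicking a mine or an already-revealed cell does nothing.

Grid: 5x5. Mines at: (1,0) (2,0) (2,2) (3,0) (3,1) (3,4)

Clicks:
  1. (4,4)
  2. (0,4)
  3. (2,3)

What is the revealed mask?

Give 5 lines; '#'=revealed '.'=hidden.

Click 1 (4,4) count=1: revealed 1 new [(4,4)] -> total=1
Click 2 (0,4) count=0: revealed 10 new [(0,1) (0,2) (0,3) (0,4) (1,1) (1,2) (1,3) (1,4) (2,3) (2,4)] -> total=11
Click 3 (2,3) count=2: revealed 0 new [(none)] -> total=11

Answer: .####
.####
...##
.....
....#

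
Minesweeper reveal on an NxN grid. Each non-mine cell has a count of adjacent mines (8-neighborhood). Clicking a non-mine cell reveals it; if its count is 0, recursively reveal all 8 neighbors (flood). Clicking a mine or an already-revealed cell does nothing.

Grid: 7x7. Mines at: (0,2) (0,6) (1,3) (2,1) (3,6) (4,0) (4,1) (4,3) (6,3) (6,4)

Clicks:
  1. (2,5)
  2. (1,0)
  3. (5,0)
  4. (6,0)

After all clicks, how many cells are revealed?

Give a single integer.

Click 1 (2,5) count=1: revealed 1 new [(2,5)] -> total=1
Click 2 (1,0) count=1: revealed 1 new [(1,0)] -> total=2
Click 3 (5,0) count=2: revealed 1 new [(5,0)] -> total=3
Click 4 (6,0) count=0: revealed 5 new [(5,1) (5,2) (6,0) (6,1) (6,2)] -> total=8

Answer: 8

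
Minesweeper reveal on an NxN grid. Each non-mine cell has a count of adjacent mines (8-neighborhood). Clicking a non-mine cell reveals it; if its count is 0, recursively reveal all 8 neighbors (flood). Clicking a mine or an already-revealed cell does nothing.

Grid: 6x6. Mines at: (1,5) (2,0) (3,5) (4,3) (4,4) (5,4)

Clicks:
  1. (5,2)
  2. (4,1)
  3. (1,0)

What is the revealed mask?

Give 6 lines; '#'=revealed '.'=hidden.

Click 1 (5,2) count=1: revealed 1 new [(5,2)] -> total=1
Click 2 (4,1) count=0: revealed 8 new [(3,0) (3,1) (3,2) (4,0) (4,1) (4,2) (5,0) (5,1)] -> total=9
Click 3 (1,0) count=1: revealed 1 new [(1,0)] -> total=10

Answer: ......
#.....
......
###...
###...
###...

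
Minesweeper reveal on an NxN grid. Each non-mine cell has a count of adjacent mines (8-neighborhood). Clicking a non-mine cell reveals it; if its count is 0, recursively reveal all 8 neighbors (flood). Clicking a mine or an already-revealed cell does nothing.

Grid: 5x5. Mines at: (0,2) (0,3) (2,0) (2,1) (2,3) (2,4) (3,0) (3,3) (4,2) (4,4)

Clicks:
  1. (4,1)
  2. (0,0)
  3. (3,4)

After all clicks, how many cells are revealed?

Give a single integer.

Answer: 6

Derivation:
Click 1 (4,1) count=2: revealed 1 new [(4,1)] -> total=1
Click 2 (0,0) count=0: revealed 4 new [(0,0) (0,1) (1,0) (1,1)] -> total=5
Click 3 (3,4) count=4: revealed 1 new [(3,4)] -> total=6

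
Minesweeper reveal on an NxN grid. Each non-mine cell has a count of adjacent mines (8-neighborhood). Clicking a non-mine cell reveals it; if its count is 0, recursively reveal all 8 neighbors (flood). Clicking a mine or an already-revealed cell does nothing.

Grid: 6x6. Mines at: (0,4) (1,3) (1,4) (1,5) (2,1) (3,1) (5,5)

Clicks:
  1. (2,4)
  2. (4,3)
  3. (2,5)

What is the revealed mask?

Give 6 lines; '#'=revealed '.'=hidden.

Answer: ......
......
..####
..####
######
#####.

Derivation:
Click 1 (2,4) count=3: revealed 1 new [(2,4)] -> total=1
Click 2 (4,3) count=0: revealed 18 new [(2,2) (2,3) (2,5) (3,2) (3,3) (3,4) (3,5) (4,0) (4,1) (4,2) (4,3) (4,4) (4,5) (5,0) (5,1) (5,2) (5,3) (5,4)] -> total=19
Click 3 (2,5) count=2: revealed 0 new [(none)] -> total=19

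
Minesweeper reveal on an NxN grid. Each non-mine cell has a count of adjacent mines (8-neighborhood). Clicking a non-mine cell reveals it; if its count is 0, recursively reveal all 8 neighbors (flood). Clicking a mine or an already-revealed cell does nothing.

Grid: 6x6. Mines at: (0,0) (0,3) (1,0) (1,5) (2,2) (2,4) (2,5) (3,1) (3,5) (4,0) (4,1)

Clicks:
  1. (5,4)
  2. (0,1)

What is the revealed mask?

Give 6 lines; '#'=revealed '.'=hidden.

Click 1 (5,4) count=0: revealed 11 new [(3,2) (3,3) (3,4) (4,2) (4,3) (4,4) (4,5) (5,2) (5,3) (5,4) (5,5)] -> total=11
Click 2 (0,1) count=2: revealed 1 new [(0,1)] -> total=12

Answer: .#....
......
......
..###.
..####
..####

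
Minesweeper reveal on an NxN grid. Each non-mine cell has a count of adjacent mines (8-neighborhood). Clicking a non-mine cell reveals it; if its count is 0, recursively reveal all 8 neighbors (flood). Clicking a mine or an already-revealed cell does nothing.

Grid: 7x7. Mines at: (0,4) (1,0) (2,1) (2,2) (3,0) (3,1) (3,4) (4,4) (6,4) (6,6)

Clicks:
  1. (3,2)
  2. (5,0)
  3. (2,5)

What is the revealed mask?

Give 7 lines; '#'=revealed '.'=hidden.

Answer: .......
.......
.....#.
..#....
####...
####...
####...

Derivation:
Click 1 (3,2) count=3: revealed 1 new [(3,2)] -> total=1
Click 2 (5,0) count=0: revealed 12 new [(4,0) (4,1) (4,2) (4,3) (5,0) (5,1) (5,2) (5,3) (6,0) (6,1) (6,2) (6,3)] -> total=13
Click 3 (2,5) count=1: revealed 1 new [(2,5)] -> total=14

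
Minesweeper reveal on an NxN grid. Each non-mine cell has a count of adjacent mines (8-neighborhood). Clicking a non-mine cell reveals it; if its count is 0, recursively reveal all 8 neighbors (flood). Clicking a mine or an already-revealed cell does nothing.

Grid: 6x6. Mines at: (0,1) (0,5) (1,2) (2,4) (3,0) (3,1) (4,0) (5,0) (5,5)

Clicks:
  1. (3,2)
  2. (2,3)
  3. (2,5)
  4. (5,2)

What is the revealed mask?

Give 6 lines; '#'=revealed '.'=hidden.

Answer: ......
......
...#.#
..###.
.####.
.####.

Derivation:
Click 1 (3,2) count=1: revealed 1 new [(3,2)] -> total=1
Click 2 (2,3) count=2: revealed 1 new [(2,3)] -> total=2
Click 3 (2,5) count=1: revealed 1 new [(2,5)] -> total=3
Click 4 (5,2) count=0: revealed 10 new [(3,3) (3,4) (4,1) (4,2) (4,3) (4,4) (5,1) (5,2) (5,3) (5,4)] -> total=13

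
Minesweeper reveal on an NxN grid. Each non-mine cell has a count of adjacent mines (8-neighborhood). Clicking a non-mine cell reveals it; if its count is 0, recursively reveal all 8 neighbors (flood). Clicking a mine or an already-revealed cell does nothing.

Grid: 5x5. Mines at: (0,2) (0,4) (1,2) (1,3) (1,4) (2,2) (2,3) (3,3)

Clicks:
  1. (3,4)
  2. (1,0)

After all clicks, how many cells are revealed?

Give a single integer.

Answer: 13

Derivation:
Click 1 (3,4) count=2: revealed 1 new [(3,4)] -> total=1
Click 2 (1,0) count=0: revealed 12 new [(0,0) (0,1) (1,0) (1,1) (2,0) (2,1) (3,0) (3,1) (3,2) (4,0) (4,1) (4,2)] -> total=13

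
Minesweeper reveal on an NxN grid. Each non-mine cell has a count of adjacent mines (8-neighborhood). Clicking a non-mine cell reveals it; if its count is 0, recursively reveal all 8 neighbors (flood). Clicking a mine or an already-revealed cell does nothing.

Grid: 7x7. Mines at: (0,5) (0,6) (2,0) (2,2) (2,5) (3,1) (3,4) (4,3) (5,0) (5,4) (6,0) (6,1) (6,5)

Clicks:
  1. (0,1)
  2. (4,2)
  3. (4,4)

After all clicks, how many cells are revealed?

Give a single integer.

Answer: 12

Derivation:
Click 1 (0,1) count=0: revealed 10 new [(0,0) (0,1) (0,2) (0,3) (0,4) (1,0) (1,1) (1,2) (1,3) (1,4)] -> total=10
Click 2 (4,2) count=2: revealed 1 new [(4,2)] -> total=11
Click 3 (4,4) count=3: revealed 1 new [(4,4)] -> total=12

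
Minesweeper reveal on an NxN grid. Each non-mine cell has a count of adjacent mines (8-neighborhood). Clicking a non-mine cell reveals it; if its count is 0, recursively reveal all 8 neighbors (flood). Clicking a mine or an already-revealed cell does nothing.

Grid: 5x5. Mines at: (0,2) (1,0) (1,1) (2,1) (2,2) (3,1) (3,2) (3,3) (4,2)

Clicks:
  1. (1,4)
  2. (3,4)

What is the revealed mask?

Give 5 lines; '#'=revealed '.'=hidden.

Click 1 (1,4) count=0: revealed 6 new [(0,3) (0,4) (1,3) (1,4) (2,3) (2,4)] -> total=6
Click 2 (3,4) count=1: revealed 1 new [(3,4)] -> total=7

Answer: ...##
...##
...##
....#
.....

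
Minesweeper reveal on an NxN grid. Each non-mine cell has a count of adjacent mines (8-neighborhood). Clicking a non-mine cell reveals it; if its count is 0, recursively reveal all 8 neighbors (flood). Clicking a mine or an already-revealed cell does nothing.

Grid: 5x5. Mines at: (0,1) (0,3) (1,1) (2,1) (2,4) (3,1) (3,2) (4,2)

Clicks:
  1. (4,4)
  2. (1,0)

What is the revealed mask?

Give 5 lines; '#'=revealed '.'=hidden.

Answer: .....
#....
.....
...##
...##

Derivation:
Click 1 (4,4) count=0: revealed 4 new [(3,3) (3,4) (4,3) (4,4)] -> total=4
Click 2 (1,0) count=3: revealed 1 new [(1,0)] -> total=5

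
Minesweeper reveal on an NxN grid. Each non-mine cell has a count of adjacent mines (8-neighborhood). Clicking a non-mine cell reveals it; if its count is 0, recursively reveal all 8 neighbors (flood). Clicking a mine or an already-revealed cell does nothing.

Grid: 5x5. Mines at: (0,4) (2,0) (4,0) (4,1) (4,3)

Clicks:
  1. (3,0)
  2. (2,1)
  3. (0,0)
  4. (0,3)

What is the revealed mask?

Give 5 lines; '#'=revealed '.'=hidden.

Click 1 (3,0) count=3: revealed 1 new [(3,0)] -> total=1
Click 2 (2,1) count=1: revealed 1 new [(2,1)] -> total=2
Click 3 (0,0) count=0: revealed 16 new [(0,0) (0,1) (0,2) (0,3) (1,0) (1,1) (1,2) (1,3) (1,4) (2,2) (2,3) (2,4) (3,1) (3,2) (3,3) (3,4)] -> total=18
Click 4 (0,3) count=1: revealed 0 new [(none)] -> total=18

Answer: ####.
#####
.####
#####
.....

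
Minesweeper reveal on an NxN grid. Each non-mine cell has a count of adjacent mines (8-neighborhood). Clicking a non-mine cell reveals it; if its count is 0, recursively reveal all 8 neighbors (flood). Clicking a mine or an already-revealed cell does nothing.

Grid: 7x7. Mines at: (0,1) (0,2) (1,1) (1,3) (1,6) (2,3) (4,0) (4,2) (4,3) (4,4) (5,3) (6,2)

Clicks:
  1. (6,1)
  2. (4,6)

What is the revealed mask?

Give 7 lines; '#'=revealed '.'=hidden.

Answer: .......
.......
.....##
.....##
.....##
....###
.#..###

Derivation:
Click 1 (6,1) count=1: revealed 1 new [(6,1)] -> total=1
Click 2 (4,6) count=0: revealed 12 new [(2,5) (2,6) (3,5) (3,6) (4,5) (4,6) (5,4) (5,5) (5,6) (6,4) (6,5) (6,6)] -> total=13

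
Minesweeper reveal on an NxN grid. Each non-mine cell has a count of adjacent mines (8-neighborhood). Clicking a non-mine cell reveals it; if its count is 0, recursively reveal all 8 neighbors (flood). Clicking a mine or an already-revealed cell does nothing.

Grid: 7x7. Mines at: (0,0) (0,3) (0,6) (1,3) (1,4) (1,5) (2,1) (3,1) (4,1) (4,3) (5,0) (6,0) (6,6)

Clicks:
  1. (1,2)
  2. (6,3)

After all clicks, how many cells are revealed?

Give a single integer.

Click 1 (1,2) count=3: revealed 1 new [(1,2)] -> total=1
Click 2 (6,3) count=0: revealed 10 new [(5,1) (5,2) (5,3) (5,4) (5,5) (6,1) (6,2) (6,3) (6,4) (6,5)] -> total=11

Answer: 11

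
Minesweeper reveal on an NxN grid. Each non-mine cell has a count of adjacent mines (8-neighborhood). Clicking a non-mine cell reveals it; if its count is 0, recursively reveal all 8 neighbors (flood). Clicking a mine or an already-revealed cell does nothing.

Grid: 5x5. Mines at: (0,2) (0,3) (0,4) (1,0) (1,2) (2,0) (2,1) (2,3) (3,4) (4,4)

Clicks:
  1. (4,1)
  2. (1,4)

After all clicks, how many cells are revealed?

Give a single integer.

Click 1 (4,1) count=0: revealed 8 new [(3,0) (3,1) (3,2) (3,3) (4,0) (4,1) (4,2) (4,3)] -> total=8
Click 2 (1,4) count=3: revealed 1 new [(1,4)] -> total=9

Answer: 9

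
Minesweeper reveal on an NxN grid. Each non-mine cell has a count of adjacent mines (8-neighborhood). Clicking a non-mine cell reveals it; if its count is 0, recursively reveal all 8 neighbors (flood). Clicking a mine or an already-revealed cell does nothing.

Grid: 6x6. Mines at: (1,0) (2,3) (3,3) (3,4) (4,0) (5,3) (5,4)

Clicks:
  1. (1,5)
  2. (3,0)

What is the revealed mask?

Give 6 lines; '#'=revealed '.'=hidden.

Click 1 (1,5) count=0: revealed 12 new [(0,1) (0,2) (0,3) (0,4) (0,5) (1,1) (1,2) (1,3) (1,4) (1,5) (2,4) (2,5)] -> total=12
Click 2 (3,0) count=1: revealed 1 new [(3,0)] -> total=13

Answer: .#####
.#####
....##
#.....
......
......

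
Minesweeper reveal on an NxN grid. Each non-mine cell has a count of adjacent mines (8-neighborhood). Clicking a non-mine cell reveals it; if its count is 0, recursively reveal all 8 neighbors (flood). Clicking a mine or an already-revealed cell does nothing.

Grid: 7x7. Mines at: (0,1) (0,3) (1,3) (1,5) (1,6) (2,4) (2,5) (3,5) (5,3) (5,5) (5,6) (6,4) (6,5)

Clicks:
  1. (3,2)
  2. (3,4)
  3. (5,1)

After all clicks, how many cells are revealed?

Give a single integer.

Answer: 22

Derivation:
Click 1 (3,2) count=0: revealed 21 new [(1,0) (1,1) (1,2) (2,0) (2,1) (2,2) (2,3) (3,0) (3,1) (3,2) (3,3) (4,0) (4,1) (4,2) (4,3) (5,0) (5,1) (5,2) (6,0) (6,1) (6,2)] -> total=21
Click 2 (3,4) count=3: revealed 1 new [(3,4)] -> total=22
Click 3 (5,1) count=0: revealed 0 new [(none)] -> total=22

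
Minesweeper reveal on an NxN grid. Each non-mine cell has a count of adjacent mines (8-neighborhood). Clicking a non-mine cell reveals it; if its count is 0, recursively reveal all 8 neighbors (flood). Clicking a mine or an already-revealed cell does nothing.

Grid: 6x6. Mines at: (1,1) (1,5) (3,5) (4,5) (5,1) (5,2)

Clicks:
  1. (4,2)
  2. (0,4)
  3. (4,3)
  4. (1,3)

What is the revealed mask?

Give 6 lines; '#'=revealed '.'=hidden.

Answer: ..###.
..###.
#####.
#####.
#####.
......

Derivation:
Click 1 (4,2) count=2: revealed 1 new [(4,2)] -> total=1
Click 2 (0,4) count=1: revealed 1 new [(0,4)] -> total=2
Click 3 (4,3) count=1: revealed 1 new [(4,3)] -> total=3
Click 4 (1,3) count=0: revealed 18 new [(0,2) (0,3) (1,2) (1,3) (1,4) (2,0) (2,1) (2,2) (2,3) (2,4) (3,0) (3,1) (3,2) (3,3) (3,4) (4,0) (4,1) (4,4)] -> total=21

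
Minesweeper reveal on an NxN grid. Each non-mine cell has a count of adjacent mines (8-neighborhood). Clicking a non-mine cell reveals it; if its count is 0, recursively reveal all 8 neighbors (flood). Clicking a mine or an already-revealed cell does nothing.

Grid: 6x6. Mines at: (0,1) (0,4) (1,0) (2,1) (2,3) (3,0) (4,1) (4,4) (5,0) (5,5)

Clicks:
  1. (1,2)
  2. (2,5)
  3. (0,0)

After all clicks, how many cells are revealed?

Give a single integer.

Click 1 (1,2) count=3: revealed 1 new [(1,2)] -> total=1
Click 2 (2,5) count=0: revealed 6 new [(1,4) (1,5) (2,4) (2,5) (3,4) (3,5)] -> total=7
Click 3 (0,0) count=2: revealed 1 new [(0,0)] -> total=8

Answer: 8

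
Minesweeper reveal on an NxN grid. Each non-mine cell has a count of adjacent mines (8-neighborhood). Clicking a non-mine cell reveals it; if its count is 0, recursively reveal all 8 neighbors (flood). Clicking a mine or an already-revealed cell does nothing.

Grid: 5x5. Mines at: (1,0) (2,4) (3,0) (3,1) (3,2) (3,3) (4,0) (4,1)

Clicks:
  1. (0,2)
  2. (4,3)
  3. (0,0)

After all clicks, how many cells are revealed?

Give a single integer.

Click 1 (0,2) count=0: revealed 11 new [(0,1) (0,2) (0,3) (0,4) (1,1) (1,2) (1,3) (1,4) (2,1) (2,2) (2,3)] -> total=11
Click 2 (4,3) count=2: revealed 1 new [(4,3)] -> total=12
Click 3 (0,0) count=1: revealed 1 new [(0,0)] -> total=13

Answer: 13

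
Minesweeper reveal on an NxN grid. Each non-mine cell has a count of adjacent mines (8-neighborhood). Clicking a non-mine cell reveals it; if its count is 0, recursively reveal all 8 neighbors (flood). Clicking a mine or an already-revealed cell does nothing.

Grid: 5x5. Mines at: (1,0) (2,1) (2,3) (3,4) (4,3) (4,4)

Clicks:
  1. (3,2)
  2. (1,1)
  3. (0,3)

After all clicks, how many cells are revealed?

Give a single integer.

Answer: 9

Derivation:
Click 1 (3,2) count=3: revealed 1 new [(3,2)] -> total=1
Click 2 (1,1) count=2: revealed 1 new [(1,1)] -> total=2
Click 3 (0,3) count=0: revealed 7 new [(0,1) (0,2) (0,3) (0,4) (1,2) (1,3) (1,4)] -> total=9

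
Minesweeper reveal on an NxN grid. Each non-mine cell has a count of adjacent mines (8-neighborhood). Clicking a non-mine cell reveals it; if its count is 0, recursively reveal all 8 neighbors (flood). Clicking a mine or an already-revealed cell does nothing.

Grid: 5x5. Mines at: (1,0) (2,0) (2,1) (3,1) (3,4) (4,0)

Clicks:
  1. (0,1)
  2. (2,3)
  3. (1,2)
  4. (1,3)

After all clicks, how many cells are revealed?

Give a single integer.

Click 1 (0,1) count=1: revealed 1 new [(0,1)] -> total=1
Click 2 (2,3) count=1: revealed 1 new [(2,3)] -> total=2
Click 3 (1,2) count=1: revealed 1 new [(1,2)] -> total=3
Click 4 (1,3) count=0: revealed 8 new [(0,2) (0,3) (0,4) (1,1) (1,3) (1,4) (2,2) (2,4)] -> total=11

Answer: 11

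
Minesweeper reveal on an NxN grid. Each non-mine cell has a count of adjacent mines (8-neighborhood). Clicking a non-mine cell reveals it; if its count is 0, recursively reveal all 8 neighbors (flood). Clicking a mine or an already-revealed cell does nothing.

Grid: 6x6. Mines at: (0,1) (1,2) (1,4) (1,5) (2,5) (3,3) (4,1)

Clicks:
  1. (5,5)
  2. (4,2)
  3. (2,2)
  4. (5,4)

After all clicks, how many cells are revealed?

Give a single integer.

Answer: 11

Derivation:
Click 1 (5,5) count=0: revealed 10 new [(3,4) (3,5) (4,2) (4,3) (4,4) (4,5) (5,2) (5,3) (5,4) (5,5)] -> total=10
Click 2 (4,2) count=2: revealed 0 new [(none)] -> total=10
Click 3 (2,2) count=2: revealed 1 new [(2,2)] -> total=11
Click 4 (5,4) count=0: revealed 0 new [(none)] -> total=11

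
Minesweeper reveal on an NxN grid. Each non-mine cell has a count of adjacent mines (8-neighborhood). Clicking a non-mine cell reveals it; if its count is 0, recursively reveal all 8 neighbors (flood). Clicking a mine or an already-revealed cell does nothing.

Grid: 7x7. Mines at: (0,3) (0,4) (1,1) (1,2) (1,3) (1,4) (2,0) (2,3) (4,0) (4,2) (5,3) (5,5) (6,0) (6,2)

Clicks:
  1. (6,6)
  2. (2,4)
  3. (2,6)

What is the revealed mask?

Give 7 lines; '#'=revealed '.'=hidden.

Click 1 (6,6) count=1: revealed 1 new [(6,6)] -> total=1
Click 2 (2,4) count=3: revealed 1 new [(2,4)] -> total=2
Click 3 (2,6) count=0: revealed 12 new [(0,5) (0,6) (1,5) (1,6) (2,5) (2,6) (3,4) (3,5) (3,6) (4,4) (4,5) (4,6)] -> total=14

Answer: .....##
.....##
....###
....###
....###
.......
......#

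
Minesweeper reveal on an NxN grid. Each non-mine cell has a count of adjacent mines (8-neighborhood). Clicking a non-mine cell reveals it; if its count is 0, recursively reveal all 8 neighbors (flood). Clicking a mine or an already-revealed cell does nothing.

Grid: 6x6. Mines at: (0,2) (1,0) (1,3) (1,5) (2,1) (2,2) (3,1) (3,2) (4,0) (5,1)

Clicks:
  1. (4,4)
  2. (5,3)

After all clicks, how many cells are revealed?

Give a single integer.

Answer: 14

Derivation:
Click 1 (4,4) count=0: revealed 14 new [(2,3) (2,4) (2,5) (3,3) (3,4) (3,5) (4,2) (4,3) (4,4) (4,5) (5,2) (5,3) (5,4) (5,5)] -> total=14
Click 2 (5,3) count=0: revealed 0 new [(none)] -> total=14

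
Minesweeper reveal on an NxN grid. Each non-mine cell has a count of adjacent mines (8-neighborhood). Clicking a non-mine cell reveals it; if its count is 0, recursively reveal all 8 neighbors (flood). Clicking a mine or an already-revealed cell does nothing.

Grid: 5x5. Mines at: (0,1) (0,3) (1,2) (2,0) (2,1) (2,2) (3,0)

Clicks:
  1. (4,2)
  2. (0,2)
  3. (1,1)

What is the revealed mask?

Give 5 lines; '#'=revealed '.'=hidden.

Answer: ..#..
.#.##
...##
.####
.####

Derivation:
Click 1 (4,2) count=0: revealed 12 new [(1,3) (1,4) (2,3) (2,4) (3,1) (3,2) (3,3) (3,4) (4,1) (4,2) (4,3) (4,4)] -> total=12
Click 2 (0,2) count=3: revealed 1 new [(0,2)] -> total=13
Click 3 (1,1) count=5: revealed 1 new [(1,1)] -> total=14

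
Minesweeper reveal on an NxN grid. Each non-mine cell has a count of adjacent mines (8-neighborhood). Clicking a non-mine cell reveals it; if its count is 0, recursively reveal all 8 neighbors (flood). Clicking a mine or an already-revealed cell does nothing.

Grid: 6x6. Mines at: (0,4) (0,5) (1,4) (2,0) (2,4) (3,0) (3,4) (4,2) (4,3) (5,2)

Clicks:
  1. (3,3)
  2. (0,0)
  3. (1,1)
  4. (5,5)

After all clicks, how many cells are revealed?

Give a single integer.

Click 1 (3,3) count=4: revealed 1 new [(3,3)] -> total=1
Click 2 (0,0) count=0: revealed 13 new [(0,0) (0,1) (0,2) (0,3) (1,0) (1,1) (1,2) (1,3) (2,1) (2,2) (2,3) (3,1) (3,2)] -> total=14
Click 3 (1,1) count=1: revealed 0 new [(none)] -> total=14
Click 4 (5,5) count=0: revealed 4 new [(4,4) (4,5) (5,4) (5,5)] -> total=18

Answer: 18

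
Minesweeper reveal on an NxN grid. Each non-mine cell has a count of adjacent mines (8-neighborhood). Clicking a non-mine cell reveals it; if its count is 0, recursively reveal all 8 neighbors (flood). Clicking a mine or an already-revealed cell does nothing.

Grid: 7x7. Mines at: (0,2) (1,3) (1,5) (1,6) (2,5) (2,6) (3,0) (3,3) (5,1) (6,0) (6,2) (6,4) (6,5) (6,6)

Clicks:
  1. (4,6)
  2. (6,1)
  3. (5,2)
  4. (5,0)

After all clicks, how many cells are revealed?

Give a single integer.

Click 1 (4,6) count=0: revealed 9 new [(3,4) (3,5) (3,6) (4,4) (4,5) (4,6) (5,4) (5,5) (5,6)] -> total=9
Click 2 (6,1) count=3: revealed 1 new [(6,1)] -> total=10
Click 3 (5,2) count=2: revealed 1 new [(5,2)] -> total=11
Click 4 (5,0) count=2: revealed 1 new [(5,0)] -> total=12

Answer: 12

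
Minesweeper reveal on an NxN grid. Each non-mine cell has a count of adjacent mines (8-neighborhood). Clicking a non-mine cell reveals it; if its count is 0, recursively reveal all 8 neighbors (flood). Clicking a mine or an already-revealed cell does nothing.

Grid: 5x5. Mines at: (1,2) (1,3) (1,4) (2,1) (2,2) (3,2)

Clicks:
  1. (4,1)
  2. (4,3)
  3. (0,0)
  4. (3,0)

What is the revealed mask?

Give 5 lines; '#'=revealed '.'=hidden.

Answer: ##...
##...
.....
#....
.#.#.

Derivation:
Click 1 (4,1) count=1: revealed 1 new [(4,1)] -> total=1
Click 2 (4,3) count=1: revealed 1 new [(4,3)] -> total=2
Click 3 (0,0) count=0: revealed 4 new [(0,0) (0,1) (1,0) (1,1)] -> total=6
Click 4 (3,0) count=1: revealed 1 new [(3,0)] -> total=7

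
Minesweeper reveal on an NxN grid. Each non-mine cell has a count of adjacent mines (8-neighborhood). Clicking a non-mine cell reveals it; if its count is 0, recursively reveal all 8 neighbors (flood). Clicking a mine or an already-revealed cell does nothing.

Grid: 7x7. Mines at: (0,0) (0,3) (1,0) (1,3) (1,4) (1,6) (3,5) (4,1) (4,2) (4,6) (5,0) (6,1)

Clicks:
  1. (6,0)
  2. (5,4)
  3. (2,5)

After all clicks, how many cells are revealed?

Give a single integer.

Answer: 15

Derivation:
Click 1 (6,0) count=2: revealed 1 new [(6,0)] -> total=1
Click 2 (5,4) count=0: revealed 13 new [(4,3) (4,4) (4,5) (5,2) (5,3) (5,4) (5,5) (5,6) (6,2) (6,3) (6,4) (6,5) (6,6)] -> total=14
Click 3 (2,5) count=3: revealed 1 new [(2,5)] -> total=15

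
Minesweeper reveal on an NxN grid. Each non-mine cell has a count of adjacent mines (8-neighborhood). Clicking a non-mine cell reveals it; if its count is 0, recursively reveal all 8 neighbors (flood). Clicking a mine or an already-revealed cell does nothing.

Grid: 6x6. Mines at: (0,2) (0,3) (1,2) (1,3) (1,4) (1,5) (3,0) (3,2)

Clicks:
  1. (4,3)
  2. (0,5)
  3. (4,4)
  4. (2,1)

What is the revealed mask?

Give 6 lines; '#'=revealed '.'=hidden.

Answer: .....#
......
.#.###
...###
######
######

Derivation:
Click 1 (4,3) count=1: revealed 1 new [(4,3)] -> total=1
Click 2 (0,5) count=2: revealed 1 new [(0,5)] -> total=2
Click 3 (4,4) count=0: revealed 17 new [(2,3) (2,4) (2,5) (3,3) (3,4) (3,5) (4,0) (4,1) (4,2) (4,4) (4,5) (5,0) (5,1) (5,2) (5,3) (5,4) (5,5)] -> total=19
Click 4 (2,1) count=3: revealed 1 new [(2,1)] -> total=20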